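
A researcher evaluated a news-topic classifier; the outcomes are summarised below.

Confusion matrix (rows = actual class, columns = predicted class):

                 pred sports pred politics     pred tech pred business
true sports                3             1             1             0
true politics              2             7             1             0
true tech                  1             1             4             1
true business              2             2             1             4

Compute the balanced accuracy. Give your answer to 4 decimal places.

0.5790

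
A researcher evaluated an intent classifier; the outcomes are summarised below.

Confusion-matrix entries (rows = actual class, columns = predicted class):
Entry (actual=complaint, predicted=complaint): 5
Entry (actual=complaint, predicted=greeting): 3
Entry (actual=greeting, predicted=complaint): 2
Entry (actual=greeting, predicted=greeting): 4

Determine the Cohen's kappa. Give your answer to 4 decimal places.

Observed agreement pₒ = trace/N = 9/14 = 0.64286
Expected agreement pₑ = Σ (rowᵢ·colᵢ)/N² = (8·7 + 6·7)/14² = 0.50000
κ = (pₒ − pₑ)/(1 − pₑ) = (0.64286 − 0.50000)/(1 − 0.50000) = 0.2857

0.2857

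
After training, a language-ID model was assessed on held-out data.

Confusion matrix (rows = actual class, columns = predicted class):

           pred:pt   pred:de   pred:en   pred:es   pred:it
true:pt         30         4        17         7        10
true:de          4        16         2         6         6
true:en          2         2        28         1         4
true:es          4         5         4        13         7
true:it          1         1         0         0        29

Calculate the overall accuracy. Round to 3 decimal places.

Accuracy = trace / total = (30+16+28+13+29=116) / 203 = 116/203 = 0.571

0.571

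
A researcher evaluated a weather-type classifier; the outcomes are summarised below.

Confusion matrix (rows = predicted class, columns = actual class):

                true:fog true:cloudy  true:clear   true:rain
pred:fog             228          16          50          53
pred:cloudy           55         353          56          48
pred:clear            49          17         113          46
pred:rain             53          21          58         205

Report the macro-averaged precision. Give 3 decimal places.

0.614

Per-class precision (TP/(TP+FP)):
  fog: TP=228, FP=16+50+53=119 → 228/347 = 0.6571
  cloudy: TP=353, FP=55+56+48=159 → 353/512 = 0.6895
  clear: TP=113, FP=49+17+46=112 → 113/225 = 0.5022
  rain: TP=205, FP=53+21+58=132 → 205/337 = 0.6083
Macro-precision = mean = (0.6571 + 0.6895 + 0.5022 + 0.6083) / 4 = 0.614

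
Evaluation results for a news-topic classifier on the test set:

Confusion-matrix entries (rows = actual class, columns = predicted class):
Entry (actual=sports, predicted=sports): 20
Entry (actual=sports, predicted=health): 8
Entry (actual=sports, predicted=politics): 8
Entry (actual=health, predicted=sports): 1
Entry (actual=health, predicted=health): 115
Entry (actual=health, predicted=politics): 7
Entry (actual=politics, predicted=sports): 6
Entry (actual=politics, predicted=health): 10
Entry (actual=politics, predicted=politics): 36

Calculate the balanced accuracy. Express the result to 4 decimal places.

0.7276

Balanced accuracy = mean of per-class recall.
  sports: recall = 20/36 = 0.55556
  health: recall = 115/123 = 0.93496
  politics: recall = 36/52 = 0.69231
Mean = (0.55556 + 0.93496 + 0.69231) / 3 = 0.7276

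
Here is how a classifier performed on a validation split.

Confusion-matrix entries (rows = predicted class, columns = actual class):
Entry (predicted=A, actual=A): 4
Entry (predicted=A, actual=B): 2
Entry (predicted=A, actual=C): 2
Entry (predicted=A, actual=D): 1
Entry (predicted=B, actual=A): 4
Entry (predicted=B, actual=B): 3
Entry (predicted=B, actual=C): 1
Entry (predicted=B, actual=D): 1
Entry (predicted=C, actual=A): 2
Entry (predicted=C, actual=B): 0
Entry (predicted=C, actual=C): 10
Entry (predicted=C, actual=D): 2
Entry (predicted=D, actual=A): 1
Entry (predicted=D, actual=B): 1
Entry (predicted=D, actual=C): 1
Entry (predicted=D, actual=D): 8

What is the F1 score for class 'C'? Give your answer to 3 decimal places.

Treat 'C' as positive and all other classes as negative.
F1 score = 2·TP/(2·TP+FP+FN).
C: TP=10, FP=2+0+2=4, FN=2+1+1=4 → 20/28 = 0.7143

0.714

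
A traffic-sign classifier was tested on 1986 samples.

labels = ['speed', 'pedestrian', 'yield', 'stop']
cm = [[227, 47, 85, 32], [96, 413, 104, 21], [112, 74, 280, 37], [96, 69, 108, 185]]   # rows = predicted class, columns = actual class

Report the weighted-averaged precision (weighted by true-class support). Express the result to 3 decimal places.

Per-class precision (TP/(TP+FP)):
  speed: TP=227, FP=47+85+32=164 → 227/391 = 0.5806
  pedestrian: TP=413, FP=96+104+21=221 → 413/634 = 0.6514
  yield: TP=280, FP=112+74+37=223 → 280/503 = 0.5567
  stop: TP=185, FP=96+69+108=273 → 185/458 = 0.4039
Weighted-precision = Σ (supportᵢ/N)·precisionᵢ with N=1986: (531/1986)·0.5806 + (603/1986)·0.6514 + (577/1986)·0.5567 + (275/1986)·0.4039 = 0.571

0.571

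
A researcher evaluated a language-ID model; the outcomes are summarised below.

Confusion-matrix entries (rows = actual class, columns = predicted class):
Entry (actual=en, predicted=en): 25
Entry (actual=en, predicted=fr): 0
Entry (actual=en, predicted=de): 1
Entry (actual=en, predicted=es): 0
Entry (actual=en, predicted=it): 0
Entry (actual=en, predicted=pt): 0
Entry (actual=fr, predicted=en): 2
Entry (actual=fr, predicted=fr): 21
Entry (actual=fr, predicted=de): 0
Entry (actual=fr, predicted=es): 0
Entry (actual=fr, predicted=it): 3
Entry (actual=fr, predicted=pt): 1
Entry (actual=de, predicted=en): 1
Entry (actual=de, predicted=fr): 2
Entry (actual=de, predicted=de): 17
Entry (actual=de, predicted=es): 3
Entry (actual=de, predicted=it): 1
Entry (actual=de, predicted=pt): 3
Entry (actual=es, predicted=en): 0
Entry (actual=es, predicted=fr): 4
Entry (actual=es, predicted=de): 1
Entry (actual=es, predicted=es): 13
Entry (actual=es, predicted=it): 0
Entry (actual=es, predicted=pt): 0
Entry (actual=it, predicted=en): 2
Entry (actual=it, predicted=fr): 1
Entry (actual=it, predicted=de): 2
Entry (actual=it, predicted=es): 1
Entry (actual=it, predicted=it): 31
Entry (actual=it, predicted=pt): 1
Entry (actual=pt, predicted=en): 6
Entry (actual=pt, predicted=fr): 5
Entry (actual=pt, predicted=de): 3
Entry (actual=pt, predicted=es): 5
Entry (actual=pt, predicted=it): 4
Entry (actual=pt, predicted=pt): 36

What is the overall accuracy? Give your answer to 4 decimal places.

Accuracy = trace / total = (25+21+17+13+31+36=143) / 195 = 143/195 = 0.7333

0.7333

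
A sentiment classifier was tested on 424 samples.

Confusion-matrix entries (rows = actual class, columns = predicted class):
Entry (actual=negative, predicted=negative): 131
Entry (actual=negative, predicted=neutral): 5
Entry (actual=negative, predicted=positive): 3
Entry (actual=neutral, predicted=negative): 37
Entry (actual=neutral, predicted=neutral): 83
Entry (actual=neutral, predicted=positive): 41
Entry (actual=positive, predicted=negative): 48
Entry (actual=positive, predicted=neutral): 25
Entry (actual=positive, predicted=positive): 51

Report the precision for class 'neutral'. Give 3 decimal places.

One-vs-rest for 'neutral': TP = diagonal; FP = other classes predicted 'neutral'; FN = 'neutral' predicted as other.
precision = TP/(TP+FP).
neutral: TP=83, FP=5+25=30 → 83/113 = 0.7345

0.735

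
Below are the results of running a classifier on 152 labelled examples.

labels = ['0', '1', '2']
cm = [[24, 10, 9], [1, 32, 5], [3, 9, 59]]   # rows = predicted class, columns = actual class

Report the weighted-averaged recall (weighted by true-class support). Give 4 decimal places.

0.7566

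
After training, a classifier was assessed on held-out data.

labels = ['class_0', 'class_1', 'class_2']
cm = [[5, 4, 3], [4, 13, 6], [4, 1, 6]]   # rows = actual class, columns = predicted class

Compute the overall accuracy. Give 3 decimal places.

0.522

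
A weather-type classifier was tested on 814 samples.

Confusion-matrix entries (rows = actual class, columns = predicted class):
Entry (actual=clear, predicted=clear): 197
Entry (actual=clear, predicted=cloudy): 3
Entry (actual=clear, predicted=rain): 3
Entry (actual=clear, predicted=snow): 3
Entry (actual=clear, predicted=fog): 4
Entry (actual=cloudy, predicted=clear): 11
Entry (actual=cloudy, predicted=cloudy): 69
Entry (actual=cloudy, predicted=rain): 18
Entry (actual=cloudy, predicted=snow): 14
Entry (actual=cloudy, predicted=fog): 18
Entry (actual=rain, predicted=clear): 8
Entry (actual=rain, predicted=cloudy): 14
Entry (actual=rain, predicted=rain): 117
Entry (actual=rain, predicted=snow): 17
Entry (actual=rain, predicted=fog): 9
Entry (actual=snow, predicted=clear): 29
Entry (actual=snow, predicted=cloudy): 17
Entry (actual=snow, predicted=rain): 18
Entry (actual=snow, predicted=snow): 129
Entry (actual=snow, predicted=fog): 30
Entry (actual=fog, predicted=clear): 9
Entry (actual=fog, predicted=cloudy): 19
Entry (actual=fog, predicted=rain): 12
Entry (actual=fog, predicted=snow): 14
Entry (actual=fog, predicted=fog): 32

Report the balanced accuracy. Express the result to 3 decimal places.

0.626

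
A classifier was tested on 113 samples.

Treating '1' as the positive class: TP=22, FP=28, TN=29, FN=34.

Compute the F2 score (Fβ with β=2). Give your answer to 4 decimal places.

Fβ = (1+β²)·TP / ((1+β²)·TP + β²·FN + FP), with β²=4
= 5·22 / (5·22 + 4·34 + 28) = 0.4015

0.4015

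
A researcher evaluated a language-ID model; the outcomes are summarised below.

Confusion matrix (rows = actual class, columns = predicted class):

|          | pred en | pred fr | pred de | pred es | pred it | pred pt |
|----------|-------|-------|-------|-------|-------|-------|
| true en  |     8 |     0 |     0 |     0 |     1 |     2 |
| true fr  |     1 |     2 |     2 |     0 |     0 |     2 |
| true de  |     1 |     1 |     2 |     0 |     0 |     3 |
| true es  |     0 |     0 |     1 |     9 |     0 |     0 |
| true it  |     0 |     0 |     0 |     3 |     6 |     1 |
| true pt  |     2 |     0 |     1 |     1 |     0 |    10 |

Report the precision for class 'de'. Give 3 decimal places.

0.333

Treat 'de' as positive and all other classes as negative.
precision = TP/(TP+FP).
de: TP=2, FP=0+2+1+0+1=4 → 2/6 = 0.3333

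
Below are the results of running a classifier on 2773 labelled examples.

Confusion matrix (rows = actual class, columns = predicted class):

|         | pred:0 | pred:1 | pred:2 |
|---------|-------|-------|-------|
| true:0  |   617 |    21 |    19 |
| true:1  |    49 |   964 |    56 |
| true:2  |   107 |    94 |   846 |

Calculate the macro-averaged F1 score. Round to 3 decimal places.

0.873

Per-class F1 score (2·TP/(2·TP+FP+FN)):
  0: TP=617, FP=49+107=156, FN=21+19=40 → 1234/1430 = 0.8629
  1: TP=964, FP=21+94=115, FN=49+56=105 → 1928/2148 = 0.8976
  2: TP=846, FP=19+56=75, FN=107+94=201 → 1692/1968 = 0.8598
Macro-F1 score = mean = (0.8629 + 0.8976 + 0.8598) / 3 = 0.873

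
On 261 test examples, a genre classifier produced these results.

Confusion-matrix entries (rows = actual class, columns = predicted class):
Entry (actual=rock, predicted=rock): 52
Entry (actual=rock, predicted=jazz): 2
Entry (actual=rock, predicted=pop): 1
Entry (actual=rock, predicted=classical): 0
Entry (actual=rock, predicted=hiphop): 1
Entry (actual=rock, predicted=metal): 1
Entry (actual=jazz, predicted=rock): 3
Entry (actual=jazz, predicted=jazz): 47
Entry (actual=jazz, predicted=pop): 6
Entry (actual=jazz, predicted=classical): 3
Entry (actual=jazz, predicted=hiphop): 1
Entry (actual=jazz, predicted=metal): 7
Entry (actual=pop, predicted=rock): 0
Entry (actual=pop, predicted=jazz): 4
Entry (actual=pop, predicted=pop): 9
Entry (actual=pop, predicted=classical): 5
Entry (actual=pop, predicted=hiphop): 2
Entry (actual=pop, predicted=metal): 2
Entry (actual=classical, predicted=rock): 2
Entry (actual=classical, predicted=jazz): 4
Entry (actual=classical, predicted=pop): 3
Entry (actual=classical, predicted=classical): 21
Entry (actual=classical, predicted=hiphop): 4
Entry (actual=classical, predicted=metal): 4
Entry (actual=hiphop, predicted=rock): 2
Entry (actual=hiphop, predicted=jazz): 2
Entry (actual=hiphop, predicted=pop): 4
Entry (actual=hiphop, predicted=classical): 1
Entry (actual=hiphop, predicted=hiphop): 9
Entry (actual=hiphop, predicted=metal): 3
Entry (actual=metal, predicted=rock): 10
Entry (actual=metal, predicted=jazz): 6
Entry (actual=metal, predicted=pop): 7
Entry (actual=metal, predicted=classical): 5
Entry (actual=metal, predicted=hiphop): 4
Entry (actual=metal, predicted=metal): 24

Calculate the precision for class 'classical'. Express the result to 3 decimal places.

Take TP from the diagonal, FP from the rest of the 'classical' prediction marginal, FN from the rest of the 'classical' actual marginal.
precision = TP/(TP+FP).
classical: TP=21, FP=0+3+5+1+5=14 → 21/35 = 0.6000

0.600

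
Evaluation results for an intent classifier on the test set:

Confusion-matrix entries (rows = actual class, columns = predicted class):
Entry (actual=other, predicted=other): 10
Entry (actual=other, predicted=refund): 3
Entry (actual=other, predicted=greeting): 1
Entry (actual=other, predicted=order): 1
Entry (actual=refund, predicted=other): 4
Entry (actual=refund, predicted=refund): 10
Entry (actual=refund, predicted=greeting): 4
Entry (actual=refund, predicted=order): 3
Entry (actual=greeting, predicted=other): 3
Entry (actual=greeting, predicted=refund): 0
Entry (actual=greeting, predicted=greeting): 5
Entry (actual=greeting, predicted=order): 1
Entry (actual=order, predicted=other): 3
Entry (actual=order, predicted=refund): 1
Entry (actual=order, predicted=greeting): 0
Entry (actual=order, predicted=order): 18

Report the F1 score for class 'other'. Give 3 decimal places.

0.571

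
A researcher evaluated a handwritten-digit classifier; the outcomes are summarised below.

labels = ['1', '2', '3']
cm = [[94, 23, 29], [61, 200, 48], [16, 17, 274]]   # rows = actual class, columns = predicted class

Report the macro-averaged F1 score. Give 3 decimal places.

0.718

Per-class F1 score (2·TP/(2·TP+FP+FN)):
  1: TP=94, FP=61+16=77, FN=23+29=52 → 188/317 = 0.5931
  2: TP=200, FP=23+17=40, FN=61+48=109 → 400/549 = 0.7286
  3: TP=274, FP=29+48=77, FN=16+17=33 → 548/658 = 0.8328
Macro-F1 score = mean = (0.5931 + 0.7286 + 0.8328) / 3 = 0.718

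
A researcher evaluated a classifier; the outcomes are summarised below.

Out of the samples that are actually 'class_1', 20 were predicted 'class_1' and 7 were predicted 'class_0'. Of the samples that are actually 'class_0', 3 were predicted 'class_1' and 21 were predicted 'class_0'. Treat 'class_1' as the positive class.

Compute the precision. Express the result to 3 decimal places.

0.870

Precision = TP/(TP+FP) = 20/(20+3) = 20/23 = 0.870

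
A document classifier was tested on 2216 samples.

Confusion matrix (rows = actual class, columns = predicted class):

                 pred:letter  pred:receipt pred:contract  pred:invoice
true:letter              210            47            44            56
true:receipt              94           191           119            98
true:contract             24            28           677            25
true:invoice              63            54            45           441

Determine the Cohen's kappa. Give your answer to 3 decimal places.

0.567

Observed agreement pₒ = trace/N = 1519/2216 = 0.6855
Expected agreement pₑ = Σ (rowᵢ·colᵢ)/N² = (357·391 + 502·320 + 754·885 + 603·620)/2216² = 0.2732
κ = (pₒ − pₑ)/(1 − pₑ) = (0.6855 − 0.2732)/(1 − 0.2732) = 0.567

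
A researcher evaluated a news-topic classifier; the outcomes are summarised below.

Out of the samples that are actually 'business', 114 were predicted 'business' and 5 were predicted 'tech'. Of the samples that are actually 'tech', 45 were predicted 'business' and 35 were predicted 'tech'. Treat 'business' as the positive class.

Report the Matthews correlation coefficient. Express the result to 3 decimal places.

MCC = (TP·TN − FP·FN) / √((TP+FP)(TP+FN)(TN+FP)(TN+FN))
Numerator = 114·35 − 45·5 = 3765
Denominator = √(159·119·80·40) = √60547200 = 7781.2081
MCC = 3765 / 7781.2081 = 0.484

0.484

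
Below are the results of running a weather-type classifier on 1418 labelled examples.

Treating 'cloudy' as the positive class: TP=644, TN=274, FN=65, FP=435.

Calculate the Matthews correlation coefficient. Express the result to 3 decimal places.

0.346

MCC = (TP·TN − FP·FN) / √((TP+FP)(TP+FN)(TN+FP)(TN+FN))
Numerator = 644·274 − 435·65 = 148181
Denominator = √(1079·709·709·339) = √183871158861 = 428802.0043
MCC = 148181 / 428802.0043 = 0.346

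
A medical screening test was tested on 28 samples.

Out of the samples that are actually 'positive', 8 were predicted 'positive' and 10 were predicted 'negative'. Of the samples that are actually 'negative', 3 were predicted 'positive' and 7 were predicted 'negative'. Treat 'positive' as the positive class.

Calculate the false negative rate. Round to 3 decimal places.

0.556

FNR = FN/(FN+TP) = 10/(10+8) = 0.556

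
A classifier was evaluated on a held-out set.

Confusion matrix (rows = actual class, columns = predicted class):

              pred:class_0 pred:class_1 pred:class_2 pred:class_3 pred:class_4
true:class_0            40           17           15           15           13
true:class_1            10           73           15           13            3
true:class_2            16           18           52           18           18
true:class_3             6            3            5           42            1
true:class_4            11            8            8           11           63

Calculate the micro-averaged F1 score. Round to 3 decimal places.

0.547

Micro-averaging pools counts across classes: ΣTP=270, ΣFP=224, ΣFN=224.
Micro-F1 score = 2·TP/(2·TP+FP+FN) on pooled counts = 0.547 (equals overall accuracy in single-label multiclass).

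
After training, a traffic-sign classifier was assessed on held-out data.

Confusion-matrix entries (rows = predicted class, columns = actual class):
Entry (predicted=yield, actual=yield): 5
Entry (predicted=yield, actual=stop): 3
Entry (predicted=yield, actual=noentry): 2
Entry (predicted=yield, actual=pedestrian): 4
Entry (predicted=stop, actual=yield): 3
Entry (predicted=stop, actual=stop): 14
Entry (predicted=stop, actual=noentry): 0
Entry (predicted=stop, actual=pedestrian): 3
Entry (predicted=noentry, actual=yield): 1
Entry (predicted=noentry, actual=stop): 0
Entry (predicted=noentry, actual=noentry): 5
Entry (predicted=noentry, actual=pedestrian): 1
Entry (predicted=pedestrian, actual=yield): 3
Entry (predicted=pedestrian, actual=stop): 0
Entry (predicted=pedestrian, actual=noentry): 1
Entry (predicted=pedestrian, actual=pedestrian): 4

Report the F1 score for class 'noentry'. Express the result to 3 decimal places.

0.667

Take TP from the diagonal, FP from the rest of the 'noentry' prediction marginal, FN from the rest of the 'noentry' actual marginal.
F1 score = 2·TP/(2·TP+FP+FN).
noentry: TP=5, FP=1+0+1=2, FN=2+0+1=3 → 10/15 = 0.6667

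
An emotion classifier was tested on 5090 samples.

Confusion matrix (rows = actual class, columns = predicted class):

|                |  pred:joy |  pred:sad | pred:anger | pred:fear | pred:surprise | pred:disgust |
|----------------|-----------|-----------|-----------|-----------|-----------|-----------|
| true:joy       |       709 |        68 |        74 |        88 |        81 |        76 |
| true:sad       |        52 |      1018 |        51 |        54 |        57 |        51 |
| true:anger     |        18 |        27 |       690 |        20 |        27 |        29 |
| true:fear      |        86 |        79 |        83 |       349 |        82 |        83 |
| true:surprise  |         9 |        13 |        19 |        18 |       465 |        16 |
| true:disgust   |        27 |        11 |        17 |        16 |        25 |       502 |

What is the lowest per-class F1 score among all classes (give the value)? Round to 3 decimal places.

Per-class F1 score (2·TP/(2·TP+FP+FN)):
  joy: TP=709, FP=52+18+86+9+27=192, FN=68+74+88+81+76=387 → 1418/1997 = 0.7101
  sad: TP=1018, FP=68+27+79+13+11=198, FN=52+51+54+57+51=265 → 2036/2499 = 0.8147
  anger: TP=690, FP=74+51+83+19+17=244, FN=18+27+20+27+29=121 → 1380/1745 = 0.7908
  fear: TP=349, FP=88+54+20+18+16=196, FN=86+79+83+82+83=413 → 698/1307 = 0.5340
  surprise: TP=465, FP=81+57+27+82+25=272, FN=9+13+19+18+16=75 → 930/1277 = 0.7283
  disgust: TP=502, FP=76+51+29+83+16=255, FN=27+11+17+16+25=96 → 1004/1355 = 0.7410
Lowest is class 'fear' with F1 score = 0.534.

0.534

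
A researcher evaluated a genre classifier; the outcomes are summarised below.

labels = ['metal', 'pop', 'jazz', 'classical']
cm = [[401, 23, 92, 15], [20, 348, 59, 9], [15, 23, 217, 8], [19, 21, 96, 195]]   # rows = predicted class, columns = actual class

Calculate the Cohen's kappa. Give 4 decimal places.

0.6564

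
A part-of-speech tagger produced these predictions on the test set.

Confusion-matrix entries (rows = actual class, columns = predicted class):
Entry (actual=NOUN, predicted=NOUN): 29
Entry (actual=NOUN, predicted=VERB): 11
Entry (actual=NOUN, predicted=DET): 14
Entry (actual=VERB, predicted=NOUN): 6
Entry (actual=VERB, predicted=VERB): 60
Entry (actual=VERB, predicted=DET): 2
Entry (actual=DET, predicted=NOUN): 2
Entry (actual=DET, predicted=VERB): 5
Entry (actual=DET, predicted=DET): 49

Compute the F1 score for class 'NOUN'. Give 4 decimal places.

Take TP from the diagonal, FP from the rest of the 'NOUN' prediction marginal, FN from the rest of the 'NOUN' actual marginal.
F1 score = 2·TP/(2·TP+FP+FN).
NOUN: TP=29, FP=6+2=8, FN=11+14=25 → 58/91 = 0.63736

0.6374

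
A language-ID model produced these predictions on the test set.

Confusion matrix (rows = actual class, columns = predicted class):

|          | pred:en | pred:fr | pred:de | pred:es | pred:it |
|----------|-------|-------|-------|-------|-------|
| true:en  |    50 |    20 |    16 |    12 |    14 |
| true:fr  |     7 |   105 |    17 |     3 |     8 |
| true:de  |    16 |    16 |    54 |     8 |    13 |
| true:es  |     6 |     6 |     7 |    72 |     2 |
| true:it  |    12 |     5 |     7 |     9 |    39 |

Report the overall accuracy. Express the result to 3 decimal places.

Accuracy = trace / total = (50+105+54+72+39=320) / 524 = 320/524 = 0.611

0.611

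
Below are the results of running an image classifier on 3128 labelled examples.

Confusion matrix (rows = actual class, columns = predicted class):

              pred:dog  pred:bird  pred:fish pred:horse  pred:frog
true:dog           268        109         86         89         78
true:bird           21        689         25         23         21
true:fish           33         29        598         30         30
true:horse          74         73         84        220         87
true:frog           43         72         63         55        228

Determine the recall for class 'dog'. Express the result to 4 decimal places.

Treat 'dog' as positive and all other classes as negative.
recall = TP/(TP+FN).
dog: TP=268, FN=109+86+89+78=362 → 268/630 = 0.42540

0.4254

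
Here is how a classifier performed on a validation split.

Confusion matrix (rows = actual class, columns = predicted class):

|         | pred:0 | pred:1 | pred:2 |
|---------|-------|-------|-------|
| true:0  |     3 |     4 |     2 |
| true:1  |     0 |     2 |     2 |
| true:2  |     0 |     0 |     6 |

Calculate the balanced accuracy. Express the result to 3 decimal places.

0.611

Balanced accuracy = mean of per-class recall.
  0: recall = 3/9 = 0.3333
  1: recall = 2/4 = 0.5000
  2: recall = 6/6 = 1.0000
Mean = (0.3333 + 0.5000 + 1.0000) / 3 = 0.611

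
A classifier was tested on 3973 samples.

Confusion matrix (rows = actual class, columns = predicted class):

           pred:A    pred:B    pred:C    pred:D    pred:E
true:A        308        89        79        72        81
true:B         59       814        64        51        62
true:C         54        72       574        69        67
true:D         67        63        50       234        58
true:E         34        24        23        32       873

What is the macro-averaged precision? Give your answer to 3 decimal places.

0.672

Per-class precision (TP/(TP+FP)):
  A: TP=308, FP=59+54+67+34=214 → 308/522 = 0.5900
  B: TP=814, FP=89+72+63+24=248 → 814/1062 = 0.7665
  C: TP=574, FP=79+64+50+23=216 → 574/790 = 0.7266
  D: TP=234, FP=72+51+69+32=224 → 234/458 = 0.5109
  E: TP=873, FP=81+62+67+58=268 → 873/1141 = 0.7651
Macro-precision = mean = (0.5900 + 0.7665 + 0.7266 + 0.5109 + 0.7651) / 5 = 0.672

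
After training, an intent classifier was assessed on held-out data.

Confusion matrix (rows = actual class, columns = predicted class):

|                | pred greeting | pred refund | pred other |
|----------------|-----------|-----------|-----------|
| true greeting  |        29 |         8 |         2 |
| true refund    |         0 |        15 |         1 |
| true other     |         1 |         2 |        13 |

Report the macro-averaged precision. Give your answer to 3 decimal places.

Per-class precision (TP/(TP+FP)):
  greeting: TP=29, FP=0+1=1 → 29/30 = 0.9667
  refund: TP=15, FP=8+2=10 → 15/25 = 0.6000
  other: TP=13, FP=2+1=3 → 13/16 = 0.8125
Macro-precision = mean = (0.9667 + 0.6000 + 0.8125) / 3 = 0.793

0.793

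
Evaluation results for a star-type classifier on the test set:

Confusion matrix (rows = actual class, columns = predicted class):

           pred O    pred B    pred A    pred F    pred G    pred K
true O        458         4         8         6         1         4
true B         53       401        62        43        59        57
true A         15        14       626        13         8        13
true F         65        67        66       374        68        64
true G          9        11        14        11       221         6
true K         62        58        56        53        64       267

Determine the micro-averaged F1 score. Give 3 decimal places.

0.694

Micro-averaging pools counts across classes: ΣTP=2347, ΣFP=1034, ΣFN=1034.
Micro-F1 score = 2·TP/(2·TP+FP+FN) on pooled counts = 0.694 (equals overall accuracy in single-label multiclass).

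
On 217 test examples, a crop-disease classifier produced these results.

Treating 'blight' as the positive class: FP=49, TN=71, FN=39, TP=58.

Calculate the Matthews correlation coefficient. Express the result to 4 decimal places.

0.1886

MCC = (TP·TN − FP·FN) / √((TP+FP)(TP+FN)(TN+FP)(TN+FN))
Numerator = 58·71 − 49·39 = 2207
Denominator = √(107·97·120·110) = √137002800 = 11704.8195
MCC = 2207 / 11704.8195 = 0.1886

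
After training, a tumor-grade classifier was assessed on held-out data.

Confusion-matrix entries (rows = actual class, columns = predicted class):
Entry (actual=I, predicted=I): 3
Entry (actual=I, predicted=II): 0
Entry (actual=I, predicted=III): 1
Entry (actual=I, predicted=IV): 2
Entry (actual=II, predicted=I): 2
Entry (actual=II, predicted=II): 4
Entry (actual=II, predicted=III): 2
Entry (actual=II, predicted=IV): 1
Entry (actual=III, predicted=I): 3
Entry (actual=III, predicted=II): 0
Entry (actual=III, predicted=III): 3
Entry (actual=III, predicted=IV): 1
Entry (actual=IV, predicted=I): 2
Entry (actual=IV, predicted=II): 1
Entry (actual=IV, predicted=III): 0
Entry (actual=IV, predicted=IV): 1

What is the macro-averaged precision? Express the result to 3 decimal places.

0.450

Per-class precision (TP/(TP+FP)):
  I: TP=3, FP=2+3+2=7 → 3/10 = 0.3000
  II: TP=4, FP=0+0+1=1 → 4/5 = 0.8000
  III: TP=3, FP=1+2+0=3 → 3/6 = 0.5000
  IV: TP=1, FP=2+1+1=4 → 1/5 = 0.2000
Macro-precision = mean = (0.3000 + 0.8000 + 0.5000 + 0.2000) / 4 = 0.450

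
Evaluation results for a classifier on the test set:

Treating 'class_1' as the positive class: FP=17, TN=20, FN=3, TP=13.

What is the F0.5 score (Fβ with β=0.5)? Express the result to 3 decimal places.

Fβ = (1+β²)·TP / ((1+β²)·TP + β²·FN + FP), with β²=1/4
= 1.25·13 / (1.25·13 + 0.25·3 + 17) = 0.478

0.478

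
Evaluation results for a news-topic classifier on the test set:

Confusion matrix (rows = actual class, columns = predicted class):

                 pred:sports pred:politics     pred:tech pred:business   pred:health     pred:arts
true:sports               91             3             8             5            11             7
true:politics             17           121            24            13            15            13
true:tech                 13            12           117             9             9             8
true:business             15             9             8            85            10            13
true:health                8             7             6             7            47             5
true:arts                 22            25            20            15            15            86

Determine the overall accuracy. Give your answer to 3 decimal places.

Accuracy = trace / total = (91+121+117+85+47+86=547) / 899 = 547/899 = 0.608

0.608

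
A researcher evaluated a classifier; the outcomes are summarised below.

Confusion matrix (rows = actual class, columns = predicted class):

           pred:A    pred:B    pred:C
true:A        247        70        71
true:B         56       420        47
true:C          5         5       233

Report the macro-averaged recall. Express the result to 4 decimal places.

Per-class recall (TP/(TP+FN)):
  A: TP=247, FN=70+71=141 → 247/388 = 0.63660
  B: TP=420, FN=56+47=103 → 420/523 = 0.80306
  C: TP=233, FN=5+5=10 → 233/243 = 0.95885
Macro-recall = mean = (0.63660 + 0.80306 + 0.95885) / 3 = 0.7995

0.7995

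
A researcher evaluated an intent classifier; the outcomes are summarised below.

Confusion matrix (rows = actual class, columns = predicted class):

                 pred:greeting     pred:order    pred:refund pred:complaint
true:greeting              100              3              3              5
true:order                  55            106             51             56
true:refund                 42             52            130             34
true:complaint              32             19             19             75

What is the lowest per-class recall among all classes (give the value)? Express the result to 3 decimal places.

0.396

Per-class recall (TP/(TP+FN)):
  greeting: TP=100, FN=3+3+5=11 → 100/111 = 0.9009
  order: TP=106, FN=55+51+56=162 → 106/268 = 0.3955
  refund: TP=130, FN=42+52+34=128 → 130/258 = 0.5039
  complaint: TP=75, FN=32+19+19=70 → 75/145 = 0.5172
Lowest is class 'order' with recall = 0.396.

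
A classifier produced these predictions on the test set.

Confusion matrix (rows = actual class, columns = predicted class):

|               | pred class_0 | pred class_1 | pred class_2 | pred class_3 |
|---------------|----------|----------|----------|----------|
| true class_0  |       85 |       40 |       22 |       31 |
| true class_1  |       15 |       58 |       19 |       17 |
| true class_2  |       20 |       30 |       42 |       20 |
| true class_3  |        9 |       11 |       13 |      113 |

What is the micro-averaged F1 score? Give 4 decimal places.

Micro-averaging pools counts across classes: ΣTP=298, ΣFP=247, ΣFN=247.
Micro-F1 score = 2·TP/(2·TP+FP+FN) on pooled counts = 0.5468 (equals overall accuracy in single-label multiclass).

0.5468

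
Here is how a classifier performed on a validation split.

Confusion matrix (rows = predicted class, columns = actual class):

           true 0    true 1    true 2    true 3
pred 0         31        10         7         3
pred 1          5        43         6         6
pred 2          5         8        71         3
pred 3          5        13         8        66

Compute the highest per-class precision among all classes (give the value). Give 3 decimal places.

Per-class precision (TP/(TP+FP)):
  0: TP=31, FP=10+7+3=20 → 31/51 = 0.6078
  1: TP=43, FP=5+6+6=17 → 43/60 = 0.7167
  2: TP=71, FP=5+8+3=16 → 71/87 = 0.8161
  3: TP=66, FP=5+13+8=26 → 66/92 = 0.7174
Highest is class '2' with precision = 0.816.

0.816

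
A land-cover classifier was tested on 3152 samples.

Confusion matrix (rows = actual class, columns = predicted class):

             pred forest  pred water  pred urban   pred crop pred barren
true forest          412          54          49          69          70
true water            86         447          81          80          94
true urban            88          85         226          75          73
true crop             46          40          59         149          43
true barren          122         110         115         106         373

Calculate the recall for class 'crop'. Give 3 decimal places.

0.442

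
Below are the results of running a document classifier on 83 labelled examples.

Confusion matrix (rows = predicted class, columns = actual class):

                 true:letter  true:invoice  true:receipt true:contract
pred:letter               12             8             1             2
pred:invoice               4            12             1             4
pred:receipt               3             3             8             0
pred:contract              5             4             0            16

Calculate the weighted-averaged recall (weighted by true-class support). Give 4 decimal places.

Per-class recall (TP/(TP+FN)):
  letter: TP=12, FN=4+3+5=12 → 12/24 = 0.50000
  invoice: TP=12, FN=8+3+4=15 → 12/27 = 0.44444
  receipt: TP=8, FN=1+1+0=2 → 8/10 = 0.80000
  contract: TP=16, FN=2+4+0=6 → 16/22 = 0.72727
Weighted-recall = Σ (supportᵢ/N)·recallᵢ with N=83: (24/83)·0.50000 + (27/83)·0.44444 + (10/83)·0.80000 + (22/83)·0.72727 = 0.5783

0.5783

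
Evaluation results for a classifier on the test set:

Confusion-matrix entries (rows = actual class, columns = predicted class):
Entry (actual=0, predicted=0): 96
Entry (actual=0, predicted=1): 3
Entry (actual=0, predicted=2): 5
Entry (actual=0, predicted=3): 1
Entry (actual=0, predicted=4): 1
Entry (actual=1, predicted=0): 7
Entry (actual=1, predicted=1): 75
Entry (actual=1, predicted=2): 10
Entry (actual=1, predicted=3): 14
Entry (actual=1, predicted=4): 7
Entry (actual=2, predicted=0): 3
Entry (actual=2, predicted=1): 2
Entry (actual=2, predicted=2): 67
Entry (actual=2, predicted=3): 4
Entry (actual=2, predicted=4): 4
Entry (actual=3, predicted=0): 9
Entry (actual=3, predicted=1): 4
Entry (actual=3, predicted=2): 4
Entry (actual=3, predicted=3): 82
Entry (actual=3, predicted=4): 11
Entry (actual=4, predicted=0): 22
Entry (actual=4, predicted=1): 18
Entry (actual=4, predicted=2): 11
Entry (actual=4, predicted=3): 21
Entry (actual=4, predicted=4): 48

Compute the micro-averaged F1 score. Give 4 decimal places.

0.6957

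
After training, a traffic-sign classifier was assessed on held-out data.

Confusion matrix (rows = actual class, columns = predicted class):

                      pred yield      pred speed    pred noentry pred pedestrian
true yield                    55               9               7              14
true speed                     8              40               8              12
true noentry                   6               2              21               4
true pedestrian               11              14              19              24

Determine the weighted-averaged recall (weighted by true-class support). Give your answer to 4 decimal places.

0.5512

Per-class recall (TP/(TP+FN)):
  yield: TP=55, FN=9+7+14=30 → 55/85 = 0.64706
  speed: TP=40, FN=8+8+12=28 → 40/68 = 0.58824
  noentry: TP=21, FN=6+2+4=12 → 21/33 = 0.63636
  pedestrian: TP=24, FN=11+14+19=44 → 24/68 = 0.35294
Weighted-recall = Σ (supportᵢ/N)·recallᵢ with N=254: (85/254)·0.64706 + (68/254)·0.58824 + (33/254)·0.63636 + (68/254)·0.35294 = 0.5512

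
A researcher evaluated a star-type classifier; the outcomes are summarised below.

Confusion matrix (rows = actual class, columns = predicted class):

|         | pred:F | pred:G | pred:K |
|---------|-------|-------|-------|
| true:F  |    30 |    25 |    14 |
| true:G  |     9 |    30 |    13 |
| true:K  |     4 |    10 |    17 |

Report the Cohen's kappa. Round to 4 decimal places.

0.2594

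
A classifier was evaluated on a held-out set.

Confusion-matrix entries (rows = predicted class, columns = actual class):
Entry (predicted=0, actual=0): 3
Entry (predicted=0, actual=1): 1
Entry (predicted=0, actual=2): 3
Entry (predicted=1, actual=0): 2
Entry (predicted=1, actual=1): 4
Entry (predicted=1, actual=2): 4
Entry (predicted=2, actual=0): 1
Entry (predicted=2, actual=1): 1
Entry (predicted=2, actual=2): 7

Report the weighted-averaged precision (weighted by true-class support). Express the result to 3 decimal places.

Per-class precision (TP/(TP+FP)):
  0: TP=3, FP=1+3=4 → 3/7 = 0.4286
  1: TP=4, FP=2+4=6 → 4/10 = 0.4000
  2: TP=7, FP=1+1=2 → 7/9 = 0.7778
Weighted-precision = Σ (supportᵢ/N)·precisionᵢ with N=26: (6/26)·0.4286 + (6/26)·0.4000 + (14/26)·0.7778 = 0.610

0.610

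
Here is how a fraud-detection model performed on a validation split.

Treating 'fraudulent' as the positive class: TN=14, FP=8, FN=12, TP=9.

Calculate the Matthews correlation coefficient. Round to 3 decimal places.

0.066

MCC = (TP·TN − FP·FN) / √((TP+FP)(TP+FN)(TN+FP)(TN+FN))
Numerator = 9·14 − 8·12 = 30
Denominator = √(17·21·22·26) = √204204 = 451.8894
MCC = 30 / 451.8894 = 0.066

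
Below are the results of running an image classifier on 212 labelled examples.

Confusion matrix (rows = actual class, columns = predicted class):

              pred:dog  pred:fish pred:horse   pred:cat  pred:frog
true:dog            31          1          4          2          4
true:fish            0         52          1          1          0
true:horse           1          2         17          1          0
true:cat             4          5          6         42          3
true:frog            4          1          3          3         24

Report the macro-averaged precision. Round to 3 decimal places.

0.761

Per-class precision (TP/(TP+FP)):
  dog: TP=31, FP=0+1+4+4=9 → 31/40 = 0.7750
  fish: TP=52, FP=1+2+5+1=9 → 52/61 = 0.8525
  horse: TP=17, FP=4+1+6+3=14 → 17/31 = 0.5484
  cat: TP=42, FP=2+1+1+3=7 → 42/49 = 0.8571
  frog: TP=24, FP=4+0+0+3=7 → 24/31 = 0.7742
Macro-precision = mean = (0.7750 + 0.8525 + 0.5484 + 0.8571 + 0.7742) / 5 = 0.761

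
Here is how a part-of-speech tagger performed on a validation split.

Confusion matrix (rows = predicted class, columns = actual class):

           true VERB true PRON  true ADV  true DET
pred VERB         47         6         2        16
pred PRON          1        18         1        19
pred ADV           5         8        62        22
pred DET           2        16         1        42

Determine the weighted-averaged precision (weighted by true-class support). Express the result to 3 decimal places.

0.630

Per-class precision (TP/(TP+FP)):
  VERB: TP=47, FP=6+2+16=24 → 47/71 = 0.6620
  PRON: TP=18, FP=1+1+19=21 → 18/39 = 0.4615
  ADV: TP=62, FP=5+8+22=35 → 62/97 = 0.6392
  DET: TP=42, FP=2+16+1=19 → 42/61 = 0.6885
Weighted-precision = Σ (supportᵢ/N)·precisionᵢ with N=268: (55/268)·0.6620 + (48/268)·0.4615 + (66/268)·0.6392 + (99/268)·0.6885 = 0.630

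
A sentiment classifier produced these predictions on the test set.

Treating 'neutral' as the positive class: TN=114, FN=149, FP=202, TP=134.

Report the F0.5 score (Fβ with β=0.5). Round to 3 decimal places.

Fβ = (1+β²)·TP / ((1+β²)·TP + β²·FN + FP), with β²=1/4
= 1.25·134 / (1.25·134 + 0.25·149 + 202) = 0.412

0.412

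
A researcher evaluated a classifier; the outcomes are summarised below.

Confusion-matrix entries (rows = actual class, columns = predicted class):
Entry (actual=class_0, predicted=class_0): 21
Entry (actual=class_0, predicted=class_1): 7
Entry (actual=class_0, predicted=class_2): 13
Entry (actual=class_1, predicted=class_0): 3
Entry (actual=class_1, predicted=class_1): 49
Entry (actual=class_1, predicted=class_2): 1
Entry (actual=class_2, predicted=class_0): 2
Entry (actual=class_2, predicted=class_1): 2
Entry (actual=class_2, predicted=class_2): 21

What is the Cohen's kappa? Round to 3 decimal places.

0.636

Observed agreement pₒ = trace/N = 91/119 = 0.7647
Expected agreement pₑ = Σ (rowᵢ·colᵢ)/N² = (41·26 + 53·58 + 25·35)/119² = 0.3541
κ = (pₒ − pₑ)/(1 − pₑ) = (0.7647 − 0.3541)/(1 − 0.3541) = 0.636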